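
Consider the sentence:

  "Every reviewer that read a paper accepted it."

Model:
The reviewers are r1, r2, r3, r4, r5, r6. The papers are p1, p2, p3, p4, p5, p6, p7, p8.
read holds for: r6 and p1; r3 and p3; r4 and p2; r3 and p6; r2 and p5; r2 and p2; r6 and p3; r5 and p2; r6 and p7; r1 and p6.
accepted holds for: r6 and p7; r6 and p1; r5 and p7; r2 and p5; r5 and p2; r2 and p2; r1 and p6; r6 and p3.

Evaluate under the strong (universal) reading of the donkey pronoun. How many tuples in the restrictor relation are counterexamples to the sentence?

"it" takes "a paper" as antecedent — a donkey pronoun bound across the clause boundary.
Strong reading: for every (r,p) with read(r,p), accepted(r,p).
Restrictor pairs: (r1,p6) ✓  (r2,p2) ✓  (r2,p5) ✓  (r3,p3) ✗  (r3,p6) ✗  (r4,p2) ✗  (r5,p2) ✓  (r6,p1) ✓  (r6,p3) ✓  (r6,p7) ✓
Counterexamples (restrictor pairs failing the scope): 3.

3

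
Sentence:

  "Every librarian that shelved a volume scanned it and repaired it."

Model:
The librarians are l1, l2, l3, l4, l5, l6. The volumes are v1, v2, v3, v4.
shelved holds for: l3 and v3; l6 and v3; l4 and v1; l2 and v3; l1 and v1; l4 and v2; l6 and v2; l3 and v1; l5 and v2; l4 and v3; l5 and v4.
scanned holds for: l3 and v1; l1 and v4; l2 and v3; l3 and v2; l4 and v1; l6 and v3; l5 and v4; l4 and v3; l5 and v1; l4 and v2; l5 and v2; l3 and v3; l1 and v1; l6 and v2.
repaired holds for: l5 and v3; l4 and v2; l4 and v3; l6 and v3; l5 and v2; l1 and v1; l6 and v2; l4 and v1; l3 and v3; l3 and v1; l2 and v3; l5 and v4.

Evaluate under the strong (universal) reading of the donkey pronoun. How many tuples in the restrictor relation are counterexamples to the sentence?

"it" takes "a volume" as antecedent — a donkey pronoun bound across the clause boundary.
Strong reading: for every (l,v) with shelved(l,v), scanned(l,v) ∧ repaired(l,v).
Restrictor pairs: (l1,v1) ✓  (l2,v3) ✓  (l3,v1) ✓  (l3,v3) ✓  (l4,v1) ✓  (l4,v2) ✓  (l4,v3) ✓  (l5,v2) ✓  (l5,v4) ✓  (l6,v2) ✓  (l6,v3) ✓
Counterexamples (restrictor pairs failing the scope): 0.

0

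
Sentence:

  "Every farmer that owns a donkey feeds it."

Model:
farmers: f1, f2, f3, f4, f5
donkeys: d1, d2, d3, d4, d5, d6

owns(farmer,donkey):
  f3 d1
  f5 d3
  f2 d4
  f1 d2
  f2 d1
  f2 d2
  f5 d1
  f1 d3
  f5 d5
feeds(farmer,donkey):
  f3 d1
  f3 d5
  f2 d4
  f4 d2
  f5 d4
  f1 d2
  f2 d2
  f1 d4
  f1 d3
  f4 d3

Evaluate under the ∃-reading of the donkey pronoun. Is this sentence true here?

"it" takes "a donkey" as antecedent — a donkey pronoun bound across the clause boundary.
Weak reading: every farmer f with some owns-donkey has at least one owns-donkey d such that feeds(f,d).
Per farmer: f1:✓  f2:✓  f3:✓  f5:✗
f5 has no witness among its owns-donkeys.

False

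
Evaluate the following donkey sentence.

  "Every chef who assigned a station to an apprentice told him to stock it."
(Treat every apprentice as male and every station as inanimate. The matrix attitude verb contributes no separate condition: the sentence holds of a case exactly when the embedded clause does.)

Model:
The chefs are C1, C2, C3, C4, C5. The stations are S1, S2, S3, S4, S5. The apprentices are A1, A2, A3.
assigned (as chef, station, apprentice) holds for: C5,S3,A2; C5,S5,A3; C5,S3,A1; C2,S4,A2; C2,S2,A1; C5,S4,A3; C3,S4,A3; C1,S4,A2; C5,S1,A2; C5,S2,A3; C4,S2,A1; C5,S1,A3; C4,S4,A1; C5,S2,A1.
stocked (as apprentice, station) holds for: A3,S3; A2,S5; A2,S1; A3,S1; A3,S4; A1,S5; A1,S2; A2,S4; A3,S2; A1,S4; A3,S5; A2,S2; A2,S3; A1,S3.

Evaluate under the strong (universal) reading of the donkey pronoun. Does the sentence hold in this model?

"him" takes "an apprentice" as antecedent and "it" takes "a station"; both are donkey pronouns co-varying with the restrictor.
Strong reading: for every (c,s,a) with assigned(c,s,a), stocked(a,s).
Restrictor triples: (C1,S4,A2)→stocked(A2,S4) ✓  (C2,S2,A1)→stocked(A1,S2) ✓  (C2,S4,A2)→stocked(A2,S4) ✓  (C3,S4,A3)→stocked(A3,S4) ✓  (C4,S2,A1)→stocked(A1,S2) ✓  (C4,S4,A1)→stocked(A1,S4) ✓  (C5,S1,A2)→stocked(A2,S1) ✓  (C5,S1,A3)→stocked(A3,S1) ✓  (C5,S2,A1)→stocked(A1,S2) ✓  (C5,S2,A3)→stocked(A3,S2) ✓  (C5,S3,A1)→stocked(A1,S3) ✓  (C5,S3,A2)→stocked(A2,S3) ✓  (C5,S4,A3)→stocked(A3,S4) ✓  (C5,S5,A3)→stocked(A3,S5) ✓
Every restrictor triple satisfies the scope.

True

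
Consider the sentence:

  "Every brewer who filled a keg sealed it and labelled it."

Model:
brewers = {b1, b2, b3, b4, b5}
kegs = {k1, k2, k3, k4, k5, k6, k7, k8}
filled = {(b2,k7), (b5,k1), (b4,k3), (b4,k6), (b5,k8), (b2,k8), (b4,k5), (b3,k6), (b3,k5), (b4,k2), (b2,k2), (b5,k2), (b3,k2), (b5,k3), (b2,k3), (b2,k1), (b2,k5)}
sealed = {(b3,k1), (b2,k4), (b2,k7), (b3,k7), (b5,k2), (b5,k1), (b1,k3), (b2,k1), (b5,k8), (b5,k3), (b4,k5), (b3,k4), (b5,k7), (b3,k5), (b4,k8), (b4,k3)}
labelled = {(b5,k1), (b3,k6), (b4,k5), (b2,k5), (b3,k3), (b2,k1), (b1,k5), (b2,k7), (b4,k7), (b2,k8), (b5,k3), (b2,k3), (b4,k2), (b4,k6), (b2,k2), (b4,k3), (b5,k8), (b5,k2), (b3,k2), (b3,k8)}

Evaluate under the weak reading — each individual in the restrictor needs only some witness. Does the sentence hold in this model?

"it" takes "a keg" as antecedent — a donkey pronoun bound across the clause boundary.
Weak reading: every brewer b with some filled-keg has at least one filled-keg k such that sealed(b,k) ∧ labelled(b,k).
Per brewer: b2:✓  b3:✗  b4:✓  b5:✓
b3 has no witness among its filled-kegs.

False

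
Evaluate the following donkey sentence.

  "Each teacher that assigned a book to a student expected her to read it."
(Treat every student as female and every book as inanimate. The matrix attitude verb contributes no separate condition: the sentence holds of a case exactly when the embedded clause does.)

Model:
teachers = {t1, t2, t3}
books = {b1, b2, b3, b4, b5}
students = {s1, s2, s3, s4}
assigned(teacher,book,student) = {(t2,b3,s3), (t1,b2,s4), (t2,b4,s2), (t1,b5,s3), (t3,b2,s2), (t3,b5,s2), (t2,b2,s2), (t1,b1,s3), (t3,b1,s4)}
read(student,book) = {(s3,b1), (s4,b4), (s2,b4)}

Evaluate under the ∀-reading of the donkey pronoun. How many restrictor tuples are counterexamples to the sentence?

"her" takes "a student" as antecedent and "it" takes "a book"; both are donkey pronouns co-varying with the restrictor.
Strong reading: for every (t,b,s) with assigned(t,b,s), read(s,b).
Restrictor triples: (t1,b1,s3)→read(s3,b1) ✓  (t1,b2,s4)→read(s4,b2) ✗  (t1,b5,s3)→read(s3,b5) ✗  (t2,b2,s2)→read(s2,b2) ✗  (t2,b3,s3)→read(s3,b3) ✗  (t2,b4,s2)→read(s2,b4) ✓  (t3,b1,s4)→read(s4,b1) ✗  (t3,b2,s2)→read(s2,b2) ✗  (t3,b5,s2)→read(s2,b5) ✗
Counterexamples (restrictor triples failing the scope): 7.

7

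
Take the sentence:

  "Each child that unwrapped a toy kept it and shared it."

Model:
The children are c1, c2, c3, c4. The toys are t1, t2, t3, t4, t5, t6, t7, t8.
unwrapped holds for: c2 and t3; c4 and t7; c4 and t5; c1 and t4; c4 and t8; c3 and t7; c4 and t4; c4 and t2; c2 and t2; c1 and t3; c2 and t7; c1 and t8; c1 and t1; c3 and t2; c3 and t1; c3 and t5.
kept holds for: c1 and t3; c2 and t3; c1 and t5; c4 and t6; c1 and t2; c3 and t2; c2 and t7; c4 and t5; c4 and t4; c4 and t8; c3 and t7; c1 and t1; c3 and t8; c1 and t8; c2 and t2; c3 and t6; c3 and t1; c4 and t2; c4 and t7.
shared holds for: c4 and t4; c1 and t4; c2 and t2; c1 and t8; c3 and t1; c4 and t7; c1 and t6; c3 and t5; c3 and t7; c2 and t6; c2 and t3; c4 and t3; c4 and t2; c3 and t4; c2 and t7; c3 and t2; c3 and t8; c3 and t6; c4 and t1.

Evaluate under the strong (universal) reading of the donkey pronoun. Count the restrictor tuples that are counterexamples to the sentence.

"it" takes "a toy" as antecedent — a donkey pronoun bound across the clause boundary.
Strong reading: for every (c,t) with unwrapped(c,t), kept(c,t) ∧ shared(c,t).
Restrictor pairs: (c1,t1) ✗  (c1,t3) ✗  (c1,t4) ✗  (c1,t8) ✓  (c2,t2) ✓  (c2,t3) ✓  (c2,t7) ✓  (c3,t1) ✓  (c3,t2) ✓  (c3,t5) ✗  (c3,t7) ✓  (c4,t2) ✓  (c4,t4) ✓  (c4,t5) ✗  (c4,t7) ✓  (c4,t8) ✗
Counterexamples (restrictor pairs failing the scope): 6.

6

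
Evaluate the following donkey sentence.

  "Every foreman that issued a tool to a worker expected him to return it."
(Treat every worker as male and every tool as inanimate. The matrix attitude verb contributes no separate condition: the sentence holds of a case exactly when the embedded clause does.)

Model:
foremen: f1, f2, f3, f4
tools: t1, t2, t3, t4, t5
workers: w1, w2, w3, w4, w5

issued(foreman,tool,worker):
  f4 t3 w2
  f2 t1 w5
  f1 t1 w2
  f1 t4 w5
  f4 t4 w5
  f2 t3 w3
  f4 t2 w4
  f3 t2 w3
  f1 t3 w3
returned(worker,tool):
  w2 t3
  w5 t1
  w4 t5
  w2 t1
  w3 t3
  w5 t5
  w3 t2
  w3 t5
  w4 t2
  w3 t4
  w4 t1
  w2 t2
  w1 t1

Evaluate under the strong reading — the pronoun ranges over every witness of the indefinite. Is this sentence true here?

False

"him" takes "a worker" as antecedent and "it" takes "a tool"; both are donkey pronouns co-varying with the restrictor.
Strong reading: for every (f,t,w) with issued(f,t,w), returned(w,t).
Restrictor triples: (f1,t1,w2)→returned(w2,t1) ✓  (f1,t3,w3)→returned(w3,t3) ✓  (f1,t4,w5)→returned(w5,t4) ✗  (f2,t1,w5)→returned(w5,t1) ✓  (f2,t3,w3)→returned(w3,t3) ✓  (f3,t2,w3)→returned(w3,t2) ✓  (f4,t2,w4)→returned(w4,t2) ✓  (f4,t3,w2)→returned(w2,t3) ✓  (f4,t4,w5)→returned(w5,t4) ✗
Counterexample: (f1,t4,w5) — returned(w5,t4) does not hold.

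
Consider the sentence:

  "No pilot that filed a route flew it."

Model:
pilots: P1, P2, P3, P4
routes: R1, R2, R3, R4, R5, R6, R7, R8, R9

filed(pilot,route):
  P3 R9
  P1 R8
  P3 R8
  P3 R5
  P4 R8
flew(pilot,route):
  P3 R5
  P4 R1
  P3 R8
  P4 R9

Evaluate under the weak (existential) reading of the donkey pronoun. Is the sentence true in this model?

"it" takes "a route" as antecedent — a donkey pronoun bound across the clause boundary.
Truth condition: for no (p,r) with filed(p,r) does flew(p,r) hold.
Restrictor pairs — does the scope hold? (P1,R8):fails  (P3,R5):holds  (P3,R8):holds  (P3,R9):fails  (P4,R8):fails
Scope holds for 2 pair(s), so the sentence is false.

False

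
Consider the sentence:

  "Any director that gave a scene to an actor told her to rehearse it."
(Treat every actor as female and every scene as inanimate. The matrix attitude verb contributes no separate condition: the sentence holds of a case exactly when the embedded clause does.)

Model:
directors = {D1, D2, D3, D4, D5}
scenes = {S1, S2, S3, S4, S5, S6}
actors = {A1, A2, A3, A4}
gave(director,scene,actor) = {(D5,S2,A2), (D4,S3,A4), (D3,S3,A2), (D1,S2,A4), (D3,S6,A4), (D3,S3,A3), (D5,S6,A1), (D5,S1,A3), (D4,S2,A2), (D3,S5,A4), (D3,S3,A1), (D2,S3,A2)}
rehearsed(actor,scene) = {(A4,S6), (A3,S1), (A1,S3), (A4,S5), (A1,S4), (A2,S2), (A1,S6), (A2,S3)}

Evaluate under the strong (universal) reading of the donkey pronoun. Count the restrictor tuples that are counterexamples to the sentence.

"her" takes "an actor" as antecedent and "it" takes "a scene"; both are donkey pronouns co-varying with the restrictor.
Strong reading: for every (d,s,a) with gave(d,s,a), rehearsed(a,s).
Restrictor triples: (D1,S2,A4)→rehearsed(A4,S2) ✗  (D2,S3,A2)→rehearsed(A2,S3) ✓  (D3,S3,A1)→rehearsed(A1,S3) ✓  (D3,S3,A2)→rehearsed(A2,S3) ✓  (D3,S3,A3)→rehearsed(A3,S3) ✗  (D3,S5,A4)→rehearsed(A4,S5) ✓  (D3,S6,A4)→rehearsed(A4,S6) ✓  (D4,S2,A2)→rehearsed(A2,S2) ✓  (D4,S3,A4)→rehearsed(A4,S3) ✗  (D5,S1,A3)→rehearsed(A3,S1) ✓  (D5,S2,A2)→rehearsed(A2,S2) ✓  (D5,S6,A1)→rehearsed(A1,S6) ✓
Counterexamples (restrictor triples failing the scope): 3.

3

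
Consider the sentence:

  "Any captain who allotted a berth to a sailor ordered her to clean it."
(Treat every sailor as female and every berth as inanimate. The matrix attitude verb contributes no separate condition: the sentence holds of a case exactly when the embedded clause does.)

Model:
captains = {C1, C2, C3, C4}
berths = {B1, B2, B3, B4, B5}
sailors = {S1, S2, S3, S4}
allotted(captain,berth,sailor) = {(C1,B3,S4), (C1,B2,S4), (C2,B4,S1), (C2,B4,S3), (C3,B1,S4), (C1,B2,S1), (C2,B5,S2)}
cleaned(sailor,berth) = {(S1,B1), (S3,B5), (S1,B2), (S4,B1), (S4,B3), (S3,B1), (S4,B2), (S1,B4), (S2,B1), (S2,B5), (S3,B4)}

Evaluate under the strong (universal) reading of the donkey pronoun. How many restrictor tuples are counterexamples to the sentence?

0

"her" takes "a sailor" as antecedent and "it" takes "a berth"; both are donkey pronouns co-varying with the restrictor.
Strong reading: for every (c,b,s) with allotted(c,b,s), cleaned(s,b).
Restrictor triples: (C1,B2,S1)→cleaned(S1,B2) ✓  (C1,B2,S4)→cleaned(S4,B2) ✓  (C1,B3,S4)→cleaned(S4,B3) ✓  (C2,B4,S1)→cleaned(S1,B4) ✓  (C2,B4,S3)→cleaned(S3,B4) ✓  (C2,B5,S2)→cleaned(S2,B5) ✓  (C3,B1,S4)→cleaned(S4,B1) ✓
Counterexamples (restrictor triples failing the scope): 0.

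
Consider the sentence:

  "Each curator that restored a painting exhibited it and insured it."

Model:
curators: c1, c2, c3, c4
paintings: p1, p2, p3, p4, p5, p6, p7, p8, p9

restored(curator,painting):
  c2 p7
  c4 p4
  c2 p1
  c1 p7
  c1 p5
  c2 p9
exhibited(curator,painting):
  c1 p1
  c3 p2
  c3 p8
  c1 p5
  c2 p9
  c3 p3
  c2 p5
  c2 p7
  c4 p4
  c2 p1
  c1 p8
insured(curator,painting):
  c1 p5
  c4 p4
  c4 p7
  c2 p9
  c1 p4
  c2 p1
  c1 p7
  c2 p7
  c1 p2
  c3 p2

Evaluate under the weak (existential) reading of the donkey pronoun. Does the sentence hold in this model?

"it" takes "a painting" as antecedent — a donkey pronoun bound across the clause boundary.
Weak reading: every curator c with some restored-painting has at least one restored-painting p such that exhibited(c,p) ∧ insured(c,p).
Per curator: c1:✓  c2:✓  c4:✓
Every curator in the restrictor has a witness.

True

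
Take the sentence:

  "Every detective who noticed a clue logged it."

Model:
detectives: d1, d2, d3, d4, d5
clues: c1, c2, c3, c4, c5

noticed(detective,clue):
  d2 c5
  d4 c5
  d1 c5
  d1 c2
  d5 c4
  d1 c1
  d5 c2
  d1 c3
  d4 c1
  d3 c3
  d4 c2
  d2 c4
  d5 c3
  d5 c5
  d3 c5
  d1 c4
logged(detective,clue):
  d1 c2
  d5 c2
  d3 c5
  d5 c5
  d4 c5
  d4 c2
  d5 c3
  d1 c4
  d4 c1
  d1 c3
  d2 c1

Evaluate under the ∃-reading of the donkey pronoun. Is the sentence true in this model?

"it" takes "a clue" as antecedent — a donkey pronoun bound across the clause boundary.
Weak reading: every detective d with some noticed-clue has at least one noticed-clue c such that logged(d,c).
Per detective: d1:✓  d2:✗  d3:✓  d4:✓  d5:✓
d2 has no witness among its noticed-clues.

False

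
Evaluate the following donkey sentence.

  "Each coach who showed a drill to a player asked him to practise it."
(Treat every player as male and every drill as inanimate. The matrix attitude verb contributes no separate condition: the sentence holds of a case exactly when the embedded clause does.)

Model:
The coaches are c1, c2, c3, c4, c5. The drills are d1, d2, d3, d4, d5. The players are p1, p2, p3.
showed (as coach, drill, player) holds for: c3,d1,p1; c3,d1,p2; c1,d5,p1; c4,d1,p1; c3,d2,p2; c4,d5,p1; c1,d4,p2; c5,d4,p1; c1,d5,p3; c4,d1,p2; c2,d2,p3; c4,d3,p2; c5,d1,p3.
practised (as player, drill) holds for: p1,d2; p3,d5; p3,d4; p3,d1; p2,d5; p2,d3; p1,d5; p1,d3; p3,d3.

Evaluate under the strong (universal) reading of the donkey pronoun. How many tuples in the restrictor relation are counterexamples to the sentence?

"him" takes "a player" as antecedent and "it" takes "a drill"; both are donkey pronouns co-varying with the restrictor.
Strong reading: for every (c,d,p) with showed(c,d,p), practised(p,d).
Restrictor triples: (c1,d4,p2)→practised(p2,d4) ✗  (c1,d5,p1)→practised(p1,d5) ✓  (c1,d5,p3)→practised(p3,d5) ✓  (c2,d2,p3)→practised(p3,d2) ✗  (c3,d1,p1)→practised(p1,d1) ✗  (c3,d1,p2)→practised(p2,d1) ✗  (c3,d2,p2)→practised(p2,d2) ✗  (c4,d1,p1)→practised(p1,d1) ✗  (c4,d1,p2)→practised(p2,d1) ✗  (c4,d3,p2)→practised(p2,d3) ✓  (c4,d5,p1)→practised(p1,d5) ✓  (c5,d1,p3)→practised(p3,d1) ✓  (c5,d4,p1)→practised(p1,d4) ✗
Counterexamples (restrictor triples failing the scope): 8.

8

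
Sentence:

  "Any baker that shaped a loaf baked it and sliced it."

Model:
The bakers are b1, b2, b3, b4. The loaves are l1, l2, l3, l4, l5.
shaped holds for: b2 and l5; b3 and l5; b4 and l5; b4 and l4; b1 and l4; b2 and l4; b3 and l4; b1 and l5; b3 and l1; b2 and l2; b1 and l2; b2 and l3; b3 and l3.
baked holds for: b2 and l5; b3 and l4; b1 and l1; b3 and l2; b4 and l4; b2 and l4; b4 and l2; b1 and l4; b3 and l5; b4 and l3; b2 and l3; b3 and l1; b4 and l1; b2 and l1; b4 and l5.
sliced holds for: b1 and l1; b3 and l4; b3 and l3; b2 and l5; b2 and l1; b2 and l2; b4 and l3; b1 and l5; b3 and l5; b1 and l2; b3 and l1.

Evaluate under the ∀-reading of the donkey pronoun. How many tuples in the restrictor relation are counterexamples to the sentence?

"it" takes "a loaf" as antecedent — a donkey pronoun bound across the clause boundary.
Strong reading: for every (b,l) with shaped(b,l), baked(b,l) ∧ sliced(b,l).
Restrictor pairs: (b1,l2) ✗  (b1,l4) ✗  (b1,l5) ✗  (b2,l2) ✗  (b2,l3) ✗  (b2,l4) ✗  (b2,l5) ✓  (b3,l1) ✓  (b3,l3) ✗  (b3,l4) ✓  (b3,l5) ✓  (b4,l4) ✗  (b4,l5) ✗
Counterexamples (restrictor pairs failing the scope): 9.

9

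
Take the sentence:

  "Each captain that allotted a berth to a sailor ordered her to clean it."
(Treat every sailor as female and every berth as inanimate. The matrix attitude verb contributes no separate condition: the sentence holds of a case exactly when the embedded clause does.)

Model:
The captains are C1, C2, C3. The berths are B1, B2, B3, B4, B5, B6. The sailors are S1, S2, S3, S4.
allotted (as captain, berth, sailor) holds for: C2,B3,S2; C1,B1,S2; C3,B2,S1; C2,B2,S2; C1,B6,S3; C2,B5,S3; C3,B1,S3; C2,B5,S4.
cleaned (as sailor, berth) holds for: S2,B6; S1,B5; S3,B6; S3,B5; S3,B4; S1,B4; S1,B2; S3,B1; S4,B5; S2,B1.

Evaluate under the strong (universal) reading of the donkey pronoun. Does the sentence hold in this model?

False

"her" takes "a sailor" as antecedent and "it" takes "a berth"; both are donkey pronouns co-varying with the restrictor.
Strong reading: for every (c,b,s) with allotted(c,b,s), cleaned(s,b).
Restrictor triples: (C1,B1,S2)→cleaned(S2,B1) ✓  (C1,B6,S3)→cleaned(S3,B6) ✓  (C2,B2,S2)→cleaned(S2,B2) ✗  (C2,B3,S2)→cleaned(S2,B3) ✗  (C2,B5,S3)→cleaned(S3,B5) ✓  (C2,B5,S4)→cleaned(S4,B5) ✓  (C3,B1,S3)→cleaned(S3,B1) ✓  (C3,B2,S1)→cleaned(S1,B2) ✓
Counterexample: (C2,B2,S2) — cleaned(S2,B2) does not hold.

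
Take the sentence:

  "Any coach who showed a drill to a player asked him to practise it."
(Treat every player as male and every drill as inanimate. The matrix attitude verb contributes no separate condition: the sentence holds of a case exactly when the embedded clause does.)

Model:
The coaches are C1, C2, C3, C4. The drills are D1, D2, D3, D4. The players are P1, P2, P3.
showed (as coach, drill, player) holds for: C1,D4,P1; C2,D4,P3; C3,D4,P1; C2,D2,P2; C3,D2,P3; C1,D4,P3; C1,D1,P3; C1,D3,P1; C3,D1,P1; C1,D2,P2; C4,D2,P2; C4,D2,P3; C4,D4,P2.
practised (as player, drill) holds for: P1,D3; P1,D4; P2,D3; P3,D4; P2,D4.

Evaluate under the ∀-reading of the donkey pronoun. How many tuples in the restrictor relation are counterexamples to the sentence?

7

"him" takes "a player" as antecedent and "it" takes "a drill"; both are donkey pronouns co-varying with the restrictor.
Strong reading: for every (c,d,p) with showed(c,d,p), practised(p,d).
Restrictor triples: (C1,D1,P3)→practised(P3,D1) ✗  (C1,D2,P2)→practised(P2,D2) ✗  (C1,D3,P1)→practised(P1,D3) ✓  (C1,D4,P1)→practised(P1,D4) ✓  (C1,D4,P3)→practised(P3,D4) ✓  (C2,D2,P2)→practised(P2,D2) ✗  (C2,D4,P3)→practised(P3,D4) ✓  (C3,D1,P1)→practised(P1,D1) ✗  (C3,D2,P3)→practised(P3,D2) ✗  (C3,D4,P1)→practised(P1,D4) ✓  (C4,D2,P2)→practised(P2,D2) ✗  (C4,D2,P3)→practised(P3,D2) ✗  (C4,D4,P2)→practised(P2,D4) ✓
Counterexamples (restrictor triples failing the scope): 7.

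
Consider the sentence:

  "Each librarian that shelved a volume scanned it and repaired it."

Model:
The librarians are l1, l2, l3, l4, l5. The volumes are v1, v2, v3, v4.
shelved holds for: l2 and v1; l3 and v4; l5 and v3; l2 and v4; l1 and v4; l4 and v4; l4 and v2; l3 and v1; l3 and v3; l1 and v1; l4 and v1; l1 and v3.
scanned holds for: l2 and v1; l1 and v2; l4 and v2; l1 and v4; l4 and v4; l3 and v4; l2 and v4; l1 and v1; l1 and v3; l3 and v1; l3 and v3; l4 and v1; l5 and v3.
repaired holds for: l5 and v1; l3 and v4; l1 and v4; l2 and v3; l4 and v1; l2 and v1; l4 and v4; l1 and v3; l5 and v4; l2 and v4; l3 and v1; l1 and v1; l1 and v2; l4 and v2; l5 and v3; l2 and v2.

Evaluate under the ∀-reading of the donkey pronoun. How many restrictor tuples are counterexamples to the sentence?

"it" takes "a volume" as antecedent — a donkey pronoun bound across the clause boundary.
Strong reading: for every (l,v) with shelved(l,v), scanned(l,v) ∧ repaired(l,v).
Restrictor pairs: (l1,v1) ✓  (l1,v3) ✓  (l1,v4) ✓  (l2,v1) ✓  (l2,v4) ✓  (l3,v1) ✓  (l3,v3) ✗  (l3,v4) ✓  (l4,v1) ✓  (l4,v2) ✓  (l4,v4) ✓  (l5,v3) ✓
Counterexamples (restrictor pairs failing the scope): 1.

1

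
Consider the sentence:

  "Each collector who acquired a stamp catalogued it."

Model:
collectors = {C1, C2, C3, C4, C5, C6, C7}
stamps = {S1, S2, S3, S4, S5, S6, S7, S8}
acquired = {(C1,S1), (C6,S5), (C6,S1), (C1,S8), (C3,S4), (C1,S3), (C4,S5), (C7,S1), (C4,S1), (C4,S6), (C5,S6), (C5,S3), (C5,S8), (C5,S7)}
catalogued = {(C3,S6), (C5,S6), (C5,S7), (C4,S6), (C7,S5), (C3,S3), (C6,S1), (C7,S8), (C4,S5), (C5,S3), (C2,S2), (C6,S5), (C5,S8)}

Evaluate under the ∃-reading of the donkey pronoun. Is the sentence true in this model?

False

"it" takes "a stamp" as antecedent — a donkey pronoun bound across the clause boundary.
Weak reading: every collector c with some acquired-stamp has at least one acquired-stamp s such that catalogued(c,s).
Per collector: C1:✗  C3:✗  C4:✓  C5:✓  C6:✓  C7:✗
C1 has no witness among its acquired-stamps.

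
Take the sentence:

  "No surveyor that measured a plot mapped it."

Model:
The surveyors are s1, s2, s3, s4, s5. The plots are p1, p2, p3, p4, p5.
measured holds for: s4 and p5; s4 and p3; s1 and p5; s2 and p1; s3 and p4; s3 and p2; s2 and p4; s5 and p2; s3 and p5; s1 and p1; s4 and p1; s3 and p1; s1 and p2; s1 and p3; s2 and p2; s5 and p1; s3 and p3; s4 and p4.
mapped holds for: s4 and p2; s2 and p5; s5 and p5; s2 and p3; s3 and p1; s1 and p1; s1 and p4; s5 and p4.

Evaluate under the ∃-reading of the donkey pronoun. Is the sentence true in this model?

"it" takes "a plot" as antecedent — a donkey pronoun bound across the clause boundary.
Truth condition: for no (s,p) with measured(s,p) does mapped(s,p) hold.
Restrictor pairs — does the scope hold? (s1,p1):holds  (s1,p2):fails  (s1,p3):fails  (s1,p5):fails  (s2,p1):fails  (s2,p2):fails  (s2,p4):fails  (s3,p1):holds  (s3,p2):fails  (s3,p3):fails  (s3,p4):fails  (s3,p5):fails  (s4,p1):fails  (s4,p3):fails  (s4,p4):fails  (s4,p5):fails  (s5,p1):fails  (s5,p2):fails
Scope holds for 2 pair(s), so the sentence is false.

False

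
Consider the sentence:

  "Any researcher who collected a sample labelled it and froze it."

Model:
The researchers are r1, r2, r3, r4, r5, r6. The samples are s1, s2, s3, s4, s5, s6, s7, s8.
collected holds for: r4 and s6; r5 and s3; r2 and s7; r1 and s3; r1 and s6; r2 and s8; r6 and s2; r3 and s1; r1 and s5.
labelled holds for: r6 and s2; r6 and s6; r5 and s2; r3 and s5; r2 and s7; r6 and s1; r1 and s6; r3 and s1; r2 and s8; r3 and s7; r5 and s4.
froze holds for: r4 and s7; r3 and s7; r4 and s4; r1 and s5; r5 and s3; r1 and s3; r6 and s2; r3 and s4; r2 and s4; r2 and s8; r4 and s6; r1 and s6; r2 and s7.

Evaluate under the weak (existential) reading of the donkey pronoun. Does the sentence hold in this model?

False

"it" takes "a sample" as antecedent — a donkey pronoun bound across the clause boundary.
Weak reading: every researcher r with some collected-sample has at least one collected-sample s such that labelled(r,s) ∧ froze(r,s).
Per researcher: r1:✓  r2:✓  r3:✗  r4:✗  r5:✗  r6:✓
r3 has no witness among its collected-samples.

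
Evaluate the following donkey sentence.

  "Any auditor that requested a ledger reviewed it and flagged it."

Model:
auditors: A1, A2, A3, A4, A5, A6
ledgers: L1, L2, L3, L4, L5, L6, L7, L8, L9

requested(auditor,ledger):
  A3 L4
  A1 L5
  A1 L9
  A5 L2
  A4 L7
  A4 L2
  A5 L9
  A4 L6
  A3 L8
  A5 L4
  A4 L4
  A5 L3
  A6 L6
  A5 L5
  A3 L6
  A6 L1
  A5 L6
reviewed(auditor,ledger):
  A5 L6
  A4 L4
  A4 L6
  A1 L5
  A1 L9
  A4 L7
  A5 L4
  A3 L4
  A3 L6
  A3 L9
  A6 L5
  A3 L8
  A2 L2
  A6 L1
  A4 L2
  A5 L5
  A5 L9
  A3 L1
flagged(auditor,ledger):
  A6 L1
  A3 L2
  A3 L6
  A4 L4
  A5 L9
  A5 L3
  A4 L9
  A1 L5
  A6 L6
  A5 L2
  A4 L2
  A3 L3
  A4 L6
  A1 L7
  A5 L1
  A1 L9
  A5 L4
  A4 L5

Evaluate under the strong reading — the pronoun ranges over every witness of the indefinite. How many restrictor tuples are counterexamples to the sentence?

"it" takes "a ledger" as antecedent — a donkey pronoun bound across the clause boundary.
Strong reading: for every (a,l) with requested(a,l), reviewed(a,l) ∧ flagged(a,l).
Restrictor pairs: (A1,L5) ✓  (A1,L9) ✓  (A3,L4) ✗  (A3,L6) ✓  (A3,L8) ✗  (A4,L2) ✓  (A4,L4) ✓  (A4,L6) ✓  (A4,L7) ✗  (A5,L2) ✗  (A5,L3) ✗  (A5,L4) ✓  (A5,L5) ✗  (A5,L6) ✗  (A5,L9) ✓  (A6,L1) ✓  (A6,L6) ✗
Counterexamples (restrictor pairs failing the scope): 8.

8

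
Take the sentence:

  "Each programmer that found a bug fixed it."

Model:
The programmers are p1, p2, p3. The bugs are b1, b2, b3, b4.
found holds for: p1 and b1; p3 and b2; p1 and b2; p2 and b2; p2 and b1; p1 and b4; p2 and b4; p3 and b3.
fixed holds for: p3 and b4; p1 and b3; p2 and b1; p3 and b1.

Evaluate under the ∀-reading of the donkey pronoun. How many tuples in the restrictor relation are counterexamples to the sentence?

"it" takes "a bug" as antecedent — a donkey pronoun bound across the clause boundary.
Strong reading: for every (p,b) with found(p,b), fixed(p,b).
Restrictor pairs: (p1,b1) ✗  (p1,b2) ✗  (p1,b4) ✗  (p2,b1) ✓  (p2,b2) ✗  (p2,b4) ✗  (p3,b2) ✗  (p3,b3) ✗
Counterexamples (restrictor pairs failing the scope): 7.

7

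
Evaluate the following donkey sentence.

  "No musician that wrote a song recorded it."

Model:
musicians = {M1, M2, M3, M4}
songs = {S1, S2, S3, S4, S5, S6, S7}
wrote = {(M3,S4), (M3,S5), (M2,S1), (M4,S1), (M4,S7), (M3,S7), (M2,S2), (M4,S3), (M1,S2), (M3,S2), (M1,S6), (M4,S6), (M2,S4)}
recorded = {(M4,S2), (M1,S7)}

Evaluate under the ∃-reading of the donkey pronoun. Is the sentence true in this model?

True

"it" takes "a song" as antecedent — a donkey pronoun bound across the clause boundary.
Truth condition: for no (m,s) with wrote(m,s) does recorded(m,s) hold.
Restrictor pairs — does the scope hold? (M1,S2):fails  (M1,S6):fails  (M2,S1):fails  (M2,S2):fails  (M2,S4):fails  (M3,S2):fails  (M3,S4):fails  (M3,S5):fails  (M3,S7):fails  (M4,S1):fails  (M4,S3):fails  (M4,S6):fails  (M4,S7):fails
Scope holds for no restrictor pair, so the sentence is true.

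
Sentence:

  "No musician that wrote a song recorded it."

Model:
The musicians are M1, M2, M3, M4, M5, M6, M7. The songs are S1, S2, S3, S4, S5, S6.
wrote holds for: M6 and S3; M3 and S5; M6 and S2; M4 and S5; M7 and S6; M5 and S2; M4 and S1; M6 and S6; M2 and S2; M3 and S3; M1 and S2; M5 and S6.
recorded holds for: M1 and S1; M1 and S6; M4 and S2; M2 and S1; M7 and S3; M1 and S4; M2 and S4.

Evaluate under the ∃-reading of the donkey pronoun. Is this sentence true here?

True

"it" takes "a song" as antecedent — a donkey pronoun bound across the clause boundary.
Truth condition: for no (m,s) with wrote(m,s) does recorded(m,s) hold.
Restrictor pairs — does the scope hold? (M1,S2):fails  (M2,S2):fails  (M3,S3):fails  (M3,S5):fails  (M4,S1):fails  (M4,S5):fails  (M5,S2):fails  (M5,S6):fails  (M6,S2):fails  (M6,S3):fails  (M6,S6):fails  (M7,S6):fails
Scope holds for no restrictor pair, so the sentence is true.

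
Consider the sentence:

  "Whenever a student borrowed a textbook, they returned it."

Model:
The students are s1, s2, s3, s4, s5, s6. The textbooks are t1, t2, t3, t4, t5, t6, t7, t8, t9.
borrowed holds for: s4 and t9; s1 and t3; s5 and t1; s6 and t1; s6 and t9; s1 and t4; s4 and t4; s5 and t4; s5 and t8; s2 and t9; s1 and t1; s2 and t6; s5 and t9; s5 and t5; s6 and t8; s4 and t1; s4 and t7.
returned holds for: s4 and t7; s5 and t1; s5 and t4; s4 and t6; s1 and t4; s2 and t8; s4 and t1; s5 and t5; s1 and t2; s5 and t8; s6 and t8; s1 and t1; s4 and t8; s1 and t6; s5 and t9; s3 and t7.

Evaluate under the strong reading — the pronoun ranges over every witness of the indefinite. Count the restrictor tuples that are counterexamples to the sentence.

"it" takes "a textbook" as antecedent — a donkey pronoun bound across the clause boundary.
Strong reading: for every (s,t) with borrowed(s,t), returned(s,t).
Restrictor pairs: (s1,t1) ✓  (s1,t3) ✗  (s1,t4) ✓  (s2,t6) ✗  (s2,t9) ✗  (s4,t1) ✓  (s4,t4) ✗  (s4,t7) ✓  (s4,t9) ✗  (s5,t1) ✓  (s5,t4) ✓  (s5,t5) ✓  (s5,t8) ✓  (s5,t9) ✓  (s6,t1) ✗  (s6,t8) ✓  (s6,t9) ✗
Counterexamples (restrictor pairs failing the scope): 7.

7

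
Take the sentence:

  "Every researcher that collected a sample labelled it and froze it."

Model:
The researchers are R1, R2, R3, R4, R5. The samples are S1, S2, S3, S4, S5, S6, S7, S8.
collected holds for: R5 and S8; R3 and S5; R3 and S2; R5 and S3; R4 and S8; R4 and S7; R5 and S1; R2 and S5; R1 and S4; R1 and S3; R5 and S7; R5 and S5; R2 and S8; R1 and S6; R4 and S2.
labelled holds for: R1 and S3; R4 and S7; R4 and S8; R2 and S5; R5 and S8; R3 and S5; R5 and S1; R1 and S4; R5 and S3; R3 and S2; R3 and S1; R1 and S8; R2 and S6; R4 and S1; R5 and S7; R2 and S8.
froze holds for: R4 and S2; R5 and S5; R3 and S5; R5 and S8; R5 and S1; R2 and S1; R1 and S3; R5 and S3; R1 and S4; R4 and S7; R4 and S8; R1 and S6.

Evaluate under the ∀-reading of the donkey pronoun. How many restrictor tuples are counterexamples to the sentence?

7

"it" takes "a sample" as antecedent — a donkey pronoun bound across the clause boundary.
Strong reading: for every (r,s) with collected(r,s), labelled(r,s) ∧ froze(r,s).
Restrictor pairs: (R1,S3) ✓  (R1,S4) ✓  (R1,S6) ✗  (R2,S5) ✗  (R2,S8) ✗  (R3,S2) ✗  (R3,S5) ✓  (R4,S2) ✗  (R4,S7) ✓  (R4,S8) ✓  (R5,S1) ✓  (R5,S3) ✓  (R5,S5) ✗  (R5,S7) ✗  (R5,S8) ✓
Counterexamples (restrictor pairs failing the scope): 7.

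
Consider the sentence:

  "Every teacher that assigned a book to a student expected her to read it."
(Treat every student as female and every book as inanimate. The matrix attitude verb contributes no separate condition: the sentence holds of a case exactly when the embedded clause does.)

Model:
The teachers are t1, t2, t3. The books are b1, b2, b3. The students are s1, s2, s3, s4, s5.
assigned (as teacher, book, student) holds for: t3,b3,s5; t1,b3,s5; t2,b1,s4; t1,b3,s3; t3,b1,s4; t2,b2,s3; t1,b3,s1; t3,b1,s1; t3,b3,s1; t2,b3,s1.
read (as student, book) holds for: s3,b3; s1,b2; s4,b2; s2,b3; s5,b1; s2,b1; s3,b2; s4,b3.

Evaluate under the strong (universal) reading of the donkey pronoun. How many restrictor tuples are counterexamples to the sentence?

8

"her" takes "a student" as antecedent and "it" takes "a book"; both are donkey pronouns co-varying with the restrictor.
Strong reading: for every (t,b,s) with assigned(t,b,s), read(s,b).
Restrictor triples: (t1,b3,s1)→read(s1,b3) ✗  (t1,b3,s3)→read(s3,b3) ✓  (t1,b3,s5)→read(s5,b3) ✗  (t2,b1,s4)→read(s4,b1) ✗  (t2,b2,s3)→read(s3,b2) ✓  (t2,b3,s1)→read(s1,b3) ✗  (t3,b1,s1)→read(s1,b1) ✗  (t3,b1,s4)→read(s4,b1) ✗  (t3,b3,s1)→read(s1,b3) ✗  (t3,b3,s5)→read(s5,b3) ✗
Counterexamples (restrictor triples failing the scope): 8.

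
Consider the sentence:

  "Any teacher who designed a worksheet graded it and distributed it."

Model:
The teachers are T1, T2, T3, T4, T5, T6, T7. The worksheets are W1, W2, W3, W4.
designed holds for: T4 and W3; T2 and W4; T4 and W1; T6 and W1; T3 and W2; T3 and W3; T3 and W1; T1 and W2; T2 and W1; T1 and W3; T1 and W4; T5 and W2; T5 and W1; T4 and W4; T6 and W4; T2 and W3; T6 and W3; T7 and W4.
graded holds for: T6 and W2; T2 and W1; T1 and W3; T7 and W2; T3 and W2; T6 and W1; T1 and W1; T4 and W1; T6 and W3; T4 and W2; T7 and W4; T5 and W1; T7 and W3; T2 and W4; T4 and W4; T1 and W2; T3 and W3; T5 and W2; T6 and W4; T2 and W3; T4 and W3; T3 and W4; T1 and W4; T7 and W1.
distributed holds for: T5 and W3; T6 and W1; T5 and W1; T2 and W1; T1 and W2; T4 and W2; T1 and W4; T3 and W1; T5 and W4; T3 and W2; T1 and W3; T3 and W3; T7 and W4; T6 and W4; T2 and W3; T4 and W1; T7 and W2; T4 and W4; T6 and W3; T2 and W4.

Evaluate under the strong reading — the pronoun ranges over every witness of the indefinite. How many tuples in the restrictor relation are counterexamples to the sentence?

"it" takes "a worksheet" as antecedent — a donkey pronoun bound across the clause boundary.
Strong reading: for every (t,w) with designed(t,w), graded(t,w) ∧ distributed(t,w).
Restrictor pairs: (T1,W2) ✓  (T1,W3) ✓  (T1,W4) ✓  (T2,W1) ✓  (T2,W3) ✓  (T2,W4) ✓  (T3,W1) ✗  (T3,W2) ✓  (T3,W3) ✓  (T4,W1) ✓  (T4,W3) ✗  (T4,W4) ✓  (T5,W1) ✓  (T5,W2) ✗  (T6,W1) ✓  (T6,W3) ✓  (T6,W4) ✓  (T7,W4) ✓
Counterexamples (restrictor pairs failing the scope): 3.

3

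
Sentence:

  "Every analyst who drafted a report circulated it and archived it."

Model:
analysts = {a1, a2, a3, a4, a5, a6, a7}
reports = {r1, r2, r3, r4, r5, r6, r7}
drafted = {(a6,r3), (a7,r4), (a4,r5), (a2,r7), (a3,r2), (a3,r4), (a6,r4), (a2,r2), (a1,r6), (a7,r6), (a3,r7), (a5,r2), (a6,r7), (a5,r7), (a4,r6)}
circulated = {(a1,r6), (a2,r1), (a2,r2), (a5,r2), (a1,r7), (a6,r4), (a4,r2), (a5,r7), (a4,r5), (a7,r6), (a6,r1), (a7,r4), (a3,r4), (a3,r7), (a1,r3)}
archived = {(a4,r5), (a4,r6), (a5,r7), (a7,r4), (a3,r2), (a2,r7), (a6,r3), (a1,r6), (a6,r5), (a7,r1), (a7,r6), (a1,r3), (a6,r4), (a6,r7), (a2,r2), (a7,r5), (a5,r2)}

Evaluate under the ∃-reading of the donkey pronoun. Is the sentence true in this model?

False

"it" takes "a report" as antecedent — a donkey pronoun bound across the clause boundary.
Weak reading: every analyst a with some drafted-report has at least one drafted-report r such that circulated(a,r) ∧ archived(a,r).
Per analyst: a1:✓  a2:✓  a3:✗  a4:✓  a5:✓  a6:✓  a7:✓
a3 has no witness among its drafted-reports.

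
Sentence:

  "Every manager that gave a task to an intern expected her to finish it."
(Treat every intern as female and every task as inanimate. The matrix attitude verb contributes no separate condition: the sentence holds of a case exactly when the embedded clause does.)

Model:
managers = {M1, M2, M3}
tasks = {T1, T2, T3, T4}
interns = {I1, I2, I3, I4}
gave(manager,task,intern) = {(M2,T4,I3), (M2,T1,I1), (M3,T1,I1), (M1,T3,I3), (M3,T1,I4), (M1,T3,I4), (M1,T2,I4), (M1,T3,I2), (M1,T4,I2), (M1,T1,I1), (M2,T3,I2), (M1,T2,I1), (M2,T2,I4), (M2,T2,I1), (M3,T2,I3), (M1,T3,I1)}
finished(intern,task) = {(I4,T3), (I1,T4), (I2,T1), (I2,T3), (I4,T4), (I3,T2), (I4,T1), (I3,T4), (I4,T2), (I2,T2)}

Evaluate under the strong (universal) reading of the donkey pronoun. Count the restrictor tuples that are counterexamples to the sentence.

"her" takes "an intern" as antecedent and "it" takes "a task"; both are donkey pronouns co-varying with the restrictor.
Strong reading: for every (m,t,i) with gave(m,t,i), finished(i,t).
Restrictor triples: (M1,T1,I1)→finished(I1,T1) ✗  (M1,T2,I1)→finished(I1,T2) ✗  (M1,T2,I4)→finished(I4,T2) ✓  (M1,T3,I1)→finished(I1,T3) ✗  (M1,T3,I2)→finished(I2,T3) ✓  (M1,T3,I3)→finished(I3,T3) ✗  (M1,T3,I4)→finished(I4,T3) ✓  (M1,T4,I2)→finished(I2,T4) ✗  (M2,T1,I1)→finished(I1,T1) ✗  (M2,T2,I1)→finished(I1,T2) ✗  (M2,T2,I4)→finished(I4,T2) ✓  (M2,T3,I2)→finished(I2,T3) ✓  (M2,T4,I3)→finished(I3,T4) ✓  (M3,T1,I1)→finished(I1,T1) ✗  (M3,T1,I4)→finished(I4,T1) ✓  (M3,T2,I3)→finished(I3,T2) ✓
Counterexamples (restrictor triples failing the scope): 8.

8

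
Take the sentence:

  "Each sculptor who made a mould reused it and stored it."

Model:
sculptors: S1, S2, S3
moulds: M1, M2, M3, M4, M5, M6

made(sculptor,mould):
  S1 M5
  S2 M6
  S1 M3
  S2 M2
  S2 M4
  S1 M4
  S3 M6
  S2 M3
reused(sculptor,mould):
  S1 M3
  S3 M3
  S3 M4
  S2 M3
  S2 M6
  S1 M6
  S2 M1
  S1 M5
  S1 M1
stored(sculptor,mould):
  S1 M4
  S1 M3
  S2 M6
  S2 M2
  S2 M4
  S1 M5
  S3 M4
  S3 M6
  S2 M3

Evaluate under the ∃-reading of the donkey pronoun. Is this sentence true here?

"it" takes "a mould" as antecedent — a donkey pronoun bound across the clause boundary.
Weak reading: every sculptor s with some made-mould has at least one made-mould m such that reused(s,m) ∧ stored(s,m).
Per sculptor: S1:✓  S2:✓  S3:✗
S3 has no witness among its made-moulds.

False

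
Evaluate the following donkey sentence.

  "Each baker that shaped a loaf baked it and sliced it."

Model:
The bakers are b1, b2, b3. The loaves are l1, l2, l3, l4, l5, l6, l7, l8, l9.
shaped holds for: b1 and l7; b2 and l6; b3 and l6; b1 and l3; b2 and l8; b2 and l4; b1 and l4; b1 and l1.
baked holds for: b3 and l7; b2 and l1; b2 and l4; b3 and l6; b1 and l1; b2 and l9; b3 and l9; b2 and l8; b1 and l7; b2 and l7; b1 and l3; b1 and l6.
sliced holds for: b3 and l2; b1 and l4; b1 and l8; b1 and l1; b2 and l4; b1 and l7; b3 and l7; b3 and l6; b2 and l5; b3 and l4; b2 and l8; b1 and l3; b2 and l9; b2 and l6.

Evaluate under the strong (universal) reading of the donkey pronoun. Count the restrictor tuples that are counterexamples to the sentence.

2

"it" takes "a loaf" as antecedent — a donkey pronoun bound across the clause boundary.
Strong reading: for every (b,l) with shaped(b,l), baked(b,l) ∧ sliced(b,l).
Restrictor pairs: (b1,l1) ✓  (b1,l3) ✓  (b1,l4) ✗  (b1,l7) ✓  (b2,l4) ✓  (b2,l6) ✗  (b2,l8) ✓  (b3,l6) ✓
Counterexamples (restrictor pairs failing the scope): 2.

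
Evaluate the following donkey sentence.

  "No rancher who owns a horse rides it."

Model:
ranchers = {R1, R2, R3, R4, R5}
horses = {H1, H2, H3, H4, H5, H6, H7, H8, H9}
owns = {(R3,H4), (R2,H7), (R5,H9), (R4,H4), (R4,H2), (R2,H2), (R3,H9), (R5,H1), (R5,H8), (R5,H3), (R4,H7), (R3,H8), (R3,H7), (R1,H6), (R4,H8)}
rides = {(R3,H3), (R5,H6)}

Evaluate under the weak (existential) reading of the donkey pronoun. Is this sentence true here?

"it" takes "a horse" as antecedent — a donkey pronoun bound across the clause boundary.
Truth condition: for no (r,h) with owns(r,h) does rides(r,h) hold.
Restrictor pairs — does the scope hold? (R1,H6):fails  (R2,H2):fails  (R2,H7):fails  (R3,H4):fails  (R3,H7):fails  (R3,H8):fails  (R3,H9):fails  (R4,H2):fails  (R4,H4):fails  (R4,H7):fails  (R4,H8):fails  (R5,H1):fails  (R5,H3):fails  (R5,H8):fails  (R5,H9):fails
Scope holds for no restrictor pair, so the sentence is true.

True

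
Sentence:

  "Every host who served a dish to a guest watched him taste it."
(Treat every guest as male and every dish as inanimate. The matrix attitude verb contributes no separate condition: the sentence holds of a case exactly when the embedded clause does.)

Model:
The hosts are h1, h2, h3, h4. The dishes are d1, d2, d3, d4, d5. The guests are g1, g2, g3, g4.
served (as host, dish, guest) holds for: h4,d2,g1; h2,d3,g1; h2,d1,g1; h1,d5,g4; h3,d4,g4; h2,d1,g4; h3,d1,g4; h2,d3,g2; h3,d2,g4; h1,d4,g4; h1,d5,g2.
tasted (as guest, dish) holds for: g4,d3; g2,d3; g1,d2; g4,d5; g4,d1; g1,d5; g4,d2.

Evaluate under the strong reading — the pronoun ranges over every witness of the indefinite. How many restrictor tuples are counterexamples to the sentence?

5

"him" takes "a guest" as antecedent and "it" takes "a dish"; both are donkey pronouns co-varying with the restrictor.
Strong reading: for every (h,d,g) with served(h,d,g), tasted(g,d).
Restrictor triples: (h1,d4,g4)→tasted(g4,d4) ✗  (h1,d5,g2)→tasted(g2,d5) ✗  (h1,d5,g4)→tasted(g4,d5) ✓  (h2,d1,g1)→tasted(g1,d1) ✗  (h2,d1,g4)→tasted(g4,d1) ✓  (h2,d3,g1)→tasted(g1,d3) ✗  (h2,d3,g2)→tasted(g2,d3) ✓  (h3,d1,g4)→tasted(g4,d1) ✓  (h3,d2,g4)→tasted(g4,d2) ✓  (h3,d4,g4)→tasted(g4,d4) ✗  (h4,d2,g1)→tasted(g1,d2) ✓
Counterexamples (restrictor triples failing the scope): 5.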